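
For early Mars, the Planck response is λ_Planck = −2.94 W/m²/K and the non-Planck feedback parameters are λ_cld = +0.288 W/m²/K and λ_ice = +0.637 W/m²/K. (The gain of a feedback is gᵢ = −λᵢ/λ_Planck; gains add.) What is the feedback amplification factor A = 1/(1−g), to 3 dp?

1.459

Convert to gains: g_cld = 0.288/2.94 = 0.09796; g_ice = 0.637/2.94 = 0.2167.
Total gain g = 0.31466.
A = 1/(1 − 0.31466) = 1.459.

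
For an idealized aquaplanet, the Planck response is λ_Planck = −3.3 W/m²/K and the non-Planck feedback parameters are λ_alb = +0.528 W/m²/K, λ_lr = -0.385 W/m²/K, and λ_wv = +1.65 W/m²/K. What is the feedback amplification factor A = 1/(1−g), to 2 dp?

Convert to gains: g_alb = 0.528/3.3 = 0.16; g_lr = -0.385/3.3 = -0.1167; g_wv = 1.65/3.3 = 0.5.
Total gain g = 0.5433.
A = 1/(1 − 0.5433) = 2.19.

2.19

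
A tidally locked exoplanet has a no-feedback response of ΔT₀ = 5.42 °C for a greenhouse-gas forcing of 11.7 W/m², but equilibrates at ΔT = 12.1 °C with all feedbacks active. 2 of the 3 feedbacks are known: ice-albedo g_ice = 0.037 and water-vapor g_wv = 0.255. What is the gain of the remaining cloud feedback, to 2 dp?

Amplification A = ΔT/ΔT₀ = 12.1/5.42 = 2.232.
Total gain g = 1 − 1/A = 1 − 1/2.232 = 0.552.
Known gains sum to 0.037 + 0.255 = 0.292.
g_cld = 0.552 − 0.292 = 0.26.

0.26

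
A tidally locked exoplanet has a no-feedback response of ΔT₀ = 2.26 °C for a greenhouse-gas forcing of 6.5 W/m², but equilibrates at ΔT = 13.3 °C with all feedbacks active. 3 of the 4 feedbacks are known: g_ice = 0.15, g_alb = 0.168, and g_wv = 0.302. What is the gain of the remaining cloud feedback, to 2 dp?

0.21

Amplification A = ΔT/ΔT₀ = 13.3/2.26 = 5.885.
Total gain g = 1 − 1/A = 1 − 1/5.885 = 0.8301.
Known gains sum to 0.15 + 0.168 + 0.302 = 0.62.
g_cld = 0.8301 − 0.62 = 0.21.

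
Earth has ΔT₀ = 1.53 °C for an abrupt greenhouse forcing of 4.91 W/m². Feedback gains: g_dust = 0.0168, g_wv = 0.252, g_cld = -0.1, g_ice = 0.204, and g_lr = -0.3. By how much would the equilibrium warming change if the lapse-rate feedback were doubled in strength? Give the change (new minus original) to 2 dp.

Original: g = 0.0728, ΔT = 1.53/(1−0.0728) = 1.6501 °C.
With doubled lapse-rate: g' = -0.2272, ΔT' = 1.53/(1+0.2272) = 1.2467 °C.
Change = 1.2467 − 1.6501 = -0.40 °C.

-0.40 °C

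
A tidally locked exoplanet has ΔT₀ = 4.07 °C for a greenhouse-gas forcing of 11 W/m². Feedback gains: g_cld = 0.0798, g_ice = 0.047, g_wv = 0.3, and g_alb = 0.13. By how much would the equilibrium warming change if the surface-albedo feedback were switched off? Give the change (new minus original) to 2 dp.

-2.08 °C

Original: g = 0.5568, ΔT = 4.07/(1−0.5568) = 9.1832 °C.
Without surface-albedo: g' = 0.4268, ΔT' = 4.07/(1−0.4268) = 7.1005 °C.
Change = 7.1005 − 9.1832 = -2.08 °C.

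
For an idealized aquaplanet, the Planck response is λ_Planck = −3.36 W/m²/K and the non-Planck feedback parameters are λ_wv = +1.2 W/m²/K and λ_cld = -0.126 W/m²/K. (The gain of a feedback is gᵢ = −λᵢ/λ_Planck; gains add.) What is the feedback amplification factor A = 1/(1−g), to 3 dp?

1.470

Convert to gains: g_wv = 1.2/3.36 = 0.3571; g_cld = -0.126/3.36 = -0.0375.
Total gain g = 0.3196.
A = 1/(1 − 0.3196) = 1.470.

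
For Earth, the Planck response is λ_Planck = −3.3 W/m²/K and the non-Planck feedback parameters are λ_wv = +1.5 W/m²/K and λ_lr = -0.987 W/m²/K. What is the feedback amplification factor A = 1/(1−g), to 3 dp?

Convert to gains: g_wv = 1.5/3.3 = 0.4545; g_lr = -0.987/3.3 = -0.2991.
Total gain g = 0.1554.
A = 1/(1 − 0.1554) = 1.184.

1.184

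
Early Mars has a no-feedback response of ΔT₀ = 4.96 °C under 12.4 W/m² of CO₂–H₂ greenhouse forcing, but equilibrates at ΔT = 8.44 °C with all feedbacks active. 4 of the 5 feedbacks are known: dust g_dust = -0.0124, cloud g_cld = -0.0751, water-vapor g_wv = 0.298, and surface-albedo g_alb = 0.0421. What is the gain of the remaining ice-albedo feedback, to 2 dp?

Amplification A = ΔT/ΔT₀ = 8.44/4.96 = 1.702.
Total gain g = 1 − 1/A = 1 − 1/1.702 = 0.4125.
Known gains sum to -0.0124 − 0.0751 + 0.298 + 0.0421 = 0.2526.
g_ice = 0.4125 − 0.2526 = 0.16.

0.16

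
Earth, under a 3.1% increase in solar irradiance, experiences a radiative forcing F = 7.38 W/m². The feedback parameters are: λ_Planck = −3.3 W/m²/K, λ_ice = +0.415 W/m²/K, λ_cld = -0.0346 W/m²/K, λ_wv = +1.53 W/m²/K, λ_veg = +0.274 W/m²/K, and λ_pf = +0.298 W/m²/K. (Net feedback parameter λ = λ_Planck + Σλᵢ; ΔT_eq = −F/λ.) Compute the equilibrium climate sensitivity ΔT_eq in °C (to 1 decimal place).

Net feedback parameter λ = (−3.3) + (+0.415) + (-0.0346) + (+1.53) + (+0.274) + (+0.298) = -0.8176 W/m²/K.
ΔT = −F/λ = −7.38/(-0.8176) = 9.0 °C.

9.0 °C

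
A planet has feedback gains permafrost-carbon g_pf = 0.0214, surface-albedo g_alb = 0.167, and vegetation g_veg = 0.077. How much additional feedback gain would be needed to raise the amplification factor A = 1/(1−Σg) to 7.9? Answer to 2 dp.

Current total gain = 0.2654.
Target gain for A = 7.9: g* = 1 − 1/7.9 = 0.8734.
Additional gain needed = 0.8734 − 0.2654 = 0.61.

0.61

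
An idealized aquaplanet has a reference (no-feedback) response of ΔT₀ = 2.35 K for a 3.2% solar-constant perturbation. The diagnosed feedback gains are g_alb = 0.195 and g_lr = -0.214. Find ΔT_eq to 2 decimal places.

Total gain g = 0.195 − 0.214 = -0.019.
Amplification A = 1/(1 + 0.019) = 0.9814.
ΔT = 2.35 × 0.9814 = 2.31 K.

2.31 K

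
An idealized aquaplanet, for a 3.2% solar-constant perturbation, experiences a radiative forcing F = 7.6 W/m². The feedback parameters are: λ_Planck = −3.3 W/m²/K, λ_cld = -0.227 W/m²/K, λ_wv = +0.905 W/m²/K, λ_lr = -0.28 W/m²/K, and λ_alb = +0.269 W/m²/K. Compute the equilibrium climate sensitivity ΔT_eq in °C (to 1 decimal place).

2.9 °C

Net feedback parameter λ = (−3.3) + (-0.227) + (+0.905) + (-0.28) + (+0.269) = -2.633 W/m²/K.
ΔT = −F/λ = −7.6/(-2.633) = 2.9 °C.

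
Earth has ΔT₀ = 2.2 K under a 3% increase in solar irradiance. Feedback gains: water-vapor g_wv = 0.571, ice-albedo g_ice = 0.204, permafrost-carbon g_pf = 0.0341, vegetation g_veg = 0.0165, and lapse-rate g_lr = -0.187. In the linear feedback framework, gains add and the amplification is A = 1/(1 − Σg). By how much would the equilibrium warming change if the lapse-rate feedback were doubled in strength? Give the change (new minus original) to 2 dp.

-2.08 K

Original: g = 0.6386, ΔT = 2.2/(1−0.6386) = 6.0874 K.
With doubled lapse-rate: g' = 0.4516, ΔT' = 2.2/(1−0.4516) = 4.0117 K.
Change = 4.0117 − 6.0874 = -2.08 K.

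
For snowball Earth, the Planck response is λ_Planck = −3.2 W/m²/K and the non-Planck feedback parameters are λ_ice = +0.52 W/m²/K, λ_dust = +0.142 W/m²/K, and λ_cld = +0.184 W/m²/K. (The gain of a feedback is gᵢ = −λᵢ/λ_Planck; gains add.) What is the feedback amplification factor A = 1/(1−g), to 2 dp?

Convert to gains: g_ice = 0.52/3.2 = 0.1625; g_dust = 0.142/3.2 = 0.04437; g_cld = 0.184/3.2 = 0.0575.
Total gain g = 0.26437.
A = 1/(1 − 0.26437) = 1.36.

1.36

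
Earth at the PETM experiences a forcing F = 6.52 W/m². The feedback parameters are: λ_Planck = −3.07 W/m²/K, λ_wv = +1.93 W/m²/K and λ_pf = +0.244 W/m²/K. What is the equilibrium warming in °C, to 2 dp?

7.28 °C

Net feedback parameter λ = (−3.07) + (+1.93) + (+0.244) = -0.896 W/m²/K.
ΔT = −F/λ = −6.52/(-0.896) = 7.28 °C.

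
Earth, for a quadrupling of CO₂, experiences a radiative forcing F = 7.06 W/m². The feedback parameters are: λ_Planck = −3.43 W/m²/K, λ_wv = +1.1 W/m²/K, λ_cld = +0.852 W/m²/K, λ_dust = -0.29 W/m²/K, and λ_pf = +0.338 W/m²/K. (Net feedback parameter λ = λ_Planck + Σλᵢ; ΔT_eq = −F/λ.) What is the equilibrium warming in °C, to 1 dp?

4.9 °C

Net feedback parameter λ = (−3.43) + (+1.1) + (+0.852) + (-0.29) + (+0.338) = -1.43 W/m²/K.
ΔT = −F/λ = −7.06/(-1.43) = 4.9 °C.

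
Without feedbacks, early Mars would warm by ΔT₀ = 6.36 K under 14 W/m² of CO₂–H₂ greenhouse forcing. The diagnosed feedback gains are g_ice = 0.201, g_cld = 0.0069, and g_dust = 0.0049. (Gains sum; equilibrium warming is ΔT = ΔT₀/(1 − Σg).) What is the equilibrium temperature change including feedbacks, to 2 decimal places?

Total gain g = 0.201 + 0.0069 + 0.0049 = 0.2128.
Amplification A = 1/(1 − 0.2128) = 1.27.
ΔT = 6.36 × 1.27 = 8.08 K.

8.08 K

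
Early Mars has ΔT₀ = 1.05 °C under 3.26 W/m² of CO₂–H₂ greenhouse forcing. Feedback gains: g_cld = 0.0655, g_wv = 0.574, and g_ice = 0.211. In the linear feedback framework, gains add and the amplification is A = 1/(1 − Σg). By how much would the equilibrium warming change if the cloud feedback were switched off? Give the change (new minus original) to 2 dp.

Original: g = 0.8505, ΔT = 1.05/(1−0.8505) = 7.0234 °C.
Without cloud: g' = 0.785, ΔT' = 1.05/(1−0.785) = 4.8837 °C.
Change = 4.8837 − 7.0234 = -2.14 °C.

-2.14 °C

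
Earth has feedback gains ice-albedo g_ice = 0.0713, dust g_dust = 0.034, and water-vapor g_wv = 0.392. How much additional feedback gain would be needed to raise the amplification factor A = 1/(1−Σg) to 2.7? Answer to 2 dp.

Current total gain = 0.4973.
Target gain for A = 2.7: g* = 1 − 1/2.7 = 0.6296.
Additional gain needed = 0.6296 − 0.4973 = 0.13.

0.13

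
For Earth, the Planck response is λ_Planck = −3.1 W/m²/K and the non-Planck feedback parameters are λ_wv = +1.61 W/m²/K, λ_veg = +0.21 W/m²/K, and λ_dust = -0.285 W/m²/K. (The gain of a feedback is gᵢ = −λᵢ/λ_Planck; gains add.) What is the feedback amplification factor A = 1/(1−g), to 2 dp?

Convert to gains: g_wv = 1.61/3.1 = 0.5194; g_veg = 0.21/3.1 = 0.06774; g_dust = -0.285/3.1 = -0.09194.
Total gain g = 0.4952.
A = 1/(1 − 0.4952) = 1.98.

1.98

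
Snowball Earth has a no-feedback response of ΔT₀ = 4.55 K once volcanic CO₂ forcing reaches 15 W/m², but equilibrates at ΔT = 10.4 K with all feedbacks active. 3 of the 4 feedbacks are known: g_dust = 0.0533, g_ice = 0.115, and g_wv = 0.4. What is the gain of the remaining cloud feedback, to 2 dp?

Amplification A = ΔT/ΔT₀ = 10.4/4.55 = 2.286.
Total gain g = 1 − 1/A = 1 − 1/2.286 = 0.5626.
Known gains sum to 0.0533 + 0.115 + 0.4 = 0.5683.
g_cld = 0.5626 − 0.5683 = -0.01.

-0.01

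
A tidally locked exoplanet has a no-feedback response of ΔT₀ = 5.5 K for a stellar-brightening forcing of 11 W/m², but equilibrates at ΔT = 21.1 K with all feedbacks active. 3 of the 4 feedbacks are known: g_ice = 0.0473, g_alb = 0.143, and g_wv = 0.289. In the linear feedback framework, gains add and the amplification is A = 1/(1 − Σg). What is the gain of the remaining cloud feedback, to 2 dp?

0.26

Amplification A = ΔT/ΔT₀ = 21.1/5.5 = 3.836.
Total gain g = 1 − 1/A = 1 − 1/3.836 = 0.7393.
Known gains sum to 0.0473 + 0.143 + 0.289 = 0.4793.
g_cld = 0.7393 − 0.4793 = 0.26.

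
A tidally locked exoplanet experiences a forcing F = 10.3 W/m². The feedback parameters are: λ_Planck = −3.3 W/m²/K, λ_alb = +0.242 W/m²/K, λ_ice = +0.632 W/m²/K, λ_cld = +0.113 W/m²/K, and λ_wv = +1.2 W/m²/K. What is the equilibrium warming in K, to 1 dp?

Net feedback parameter λ = (−3.3) + (+0.242) + (+0.632) + (+0.113) + (+1.2) = -1.113 W/m²/K.
ΔT = −F/λ = −10.3/(-1.113) = 9.3 K.

9.3 K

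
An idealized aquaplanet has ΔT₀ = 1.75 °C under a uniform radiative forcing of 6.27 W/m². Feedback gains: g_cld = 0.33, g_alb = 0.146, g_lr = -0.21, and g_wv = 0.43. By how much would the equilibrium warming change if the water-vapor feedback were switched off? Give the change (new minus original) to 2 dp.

-3.37 °C

Original: g = 0.696, ΔT = 1.75/(1−0.696) = 5.7566 °C.
Without water-vapor: g' = 0.266, ΔT' = 1.75/(1−0.266) = 2.3842 °C.
Change = 2.3842 − 5.7566 = -3.37 °C.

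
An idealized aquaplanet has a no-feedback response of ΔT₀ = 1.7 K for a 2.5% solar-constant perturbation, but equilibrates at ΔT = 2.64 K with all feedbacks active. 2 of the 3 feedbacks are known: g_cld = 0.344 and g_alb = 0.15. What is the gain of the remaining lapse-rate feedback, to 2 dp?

-0.14

Amplification A = ΔT/ΔT₀ = 2.64/1.7 = 1.553.
Total gain g = 1 − 1/A = 1 − 1/1.553 = 0.3561.
Known gains sum to 0.344 + 0.15 = 0.494.
g_lr = 0.3561 − 0.494 = -0.14.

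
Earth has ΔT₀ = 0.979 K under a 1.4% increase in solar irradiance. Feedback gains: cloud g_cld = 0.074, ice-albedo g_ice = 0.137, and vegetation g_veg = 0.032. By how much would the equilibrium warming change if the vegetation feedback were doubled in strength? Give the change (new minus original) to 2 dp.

Original: g = 0.243, ΔT = 0.979/(1−0.243) = 1.2933 K.
With doubled vegetation: g' = 0.275, ΔT' = 0.979/(1−0.275) = 1.3503 K.
Change = 1.3503 − 1.2933 = 0.06 K.

0.06 K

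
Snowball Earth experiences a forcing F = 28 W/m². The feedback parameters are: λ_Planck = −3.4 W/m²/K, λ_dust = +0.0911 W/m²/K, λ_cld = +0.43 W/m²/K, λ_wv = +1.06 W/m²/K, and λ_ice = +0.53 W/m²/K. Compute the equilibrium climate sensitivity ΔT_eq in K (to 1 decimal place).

Net feedback parameter λ = (−3.4) + (+0.0911) + (+0.43) + (+1.06) + (+0.53) = -1.2889 W/m²/K.
ΔT = −F/λ = −28/(-1.2889) = 21.7 K.

21.7 K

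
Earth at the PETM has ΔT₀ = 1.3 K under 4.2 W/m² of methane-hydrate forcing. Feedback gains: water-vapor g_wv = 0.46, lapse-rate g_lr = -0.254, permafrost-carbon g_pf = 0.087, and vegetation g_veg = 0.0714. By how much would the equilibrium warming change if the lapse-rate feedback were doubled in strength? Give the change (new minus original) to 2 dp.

-0.58 K

Original: g = 0.3644, ΔT = 1.3/(1−0.3644) = 2.0453 K.
With doubled lapse-rate: g' = 0.1104, ΔT' = 1.3/(1−0.1104) = 1.4613 K.
Change = 1.4613 − 2.0453 = -0.58 K.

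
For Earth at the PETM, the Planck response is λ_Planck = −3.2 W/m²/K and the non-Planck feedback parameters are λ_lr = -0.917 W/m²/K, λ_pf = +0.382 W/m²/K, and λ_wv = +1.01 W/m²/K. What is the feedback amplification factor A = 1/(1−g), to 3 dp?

Convert to gains: g_lr = -0.917/3.2 = -0.2866; g_pf = 0.382/3.2 = 0.1194; g_wv = 1.01/3.2 = 0.3156.
Total gain g = 0.1484.
A = 1/(1 − 0.1484) = 1.174.

1.174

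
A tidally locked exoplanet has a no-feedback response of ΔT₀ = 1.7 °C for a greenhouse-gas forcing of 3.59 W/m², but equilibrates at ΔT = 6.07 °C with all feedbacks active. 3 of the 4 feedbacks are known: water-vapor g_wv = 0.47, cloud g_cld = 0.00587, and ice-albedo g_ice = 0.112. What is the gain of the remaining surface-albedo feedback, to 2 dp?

Amplification A = ΔT/ΔT₀ = 6.07/1.7 = 3.571.
Total gain g = 1 − 1/A = 1 − 1/3.571 = 0.72.
Known gains sum to 0.47 + 0.00587 + 0.112 = 0.58787.
g_alb = 0.72 − 0.58787 = 0.13.

0.13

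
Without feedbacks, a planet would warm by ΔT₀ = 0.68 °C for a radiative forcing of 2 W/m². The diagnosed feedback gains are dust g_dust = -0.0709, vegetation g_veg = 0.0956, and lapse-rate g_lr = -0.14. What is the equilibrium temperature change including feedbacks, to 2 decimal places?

Total gain g = -0.0709 + 0.0956 − 0.14 = -0.1153.
Amplification A = 1/(1 + 0.1153) = 0.8966.
ΔT = 0.68 × 0.8966 = 0.61 °C.

0.61 °C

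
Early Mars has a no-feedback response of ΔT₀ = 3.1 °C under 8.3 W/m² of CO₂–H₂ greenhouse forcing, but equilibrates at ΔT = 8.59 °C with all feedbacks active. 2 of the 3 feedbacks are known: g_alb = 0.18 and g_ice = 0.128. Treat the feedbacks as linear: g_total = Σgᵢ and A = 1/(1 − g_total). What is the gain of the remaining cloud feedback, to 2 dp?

Amplification A = ΔT/ΔT₀ = 8.59/3.1 = 2.771.
Total gain g = 1 − 1/A = 1 − 1/2.771 = 0.6391.
Known gains sum to 0.18 + 0.128 = 0.308.
g_cld = 0.6391 − 0.308 = 0.33.

0.33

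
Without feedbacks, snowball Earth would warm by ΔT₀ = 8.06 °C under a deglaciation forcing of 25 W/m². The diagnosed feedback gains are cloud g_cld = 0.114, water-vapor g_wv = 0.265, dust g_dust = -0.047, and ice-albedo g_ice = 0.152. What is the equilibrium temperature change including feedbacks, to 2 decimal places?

Total gain g = 0.114 + 0.265 − 0.047 + 0.152 = 0.484.
Amplification A = 1/(1 − 0.484) = 1.938.
ΔT = 8.06 × 1.938 = 15.62 °C.

15.62 °C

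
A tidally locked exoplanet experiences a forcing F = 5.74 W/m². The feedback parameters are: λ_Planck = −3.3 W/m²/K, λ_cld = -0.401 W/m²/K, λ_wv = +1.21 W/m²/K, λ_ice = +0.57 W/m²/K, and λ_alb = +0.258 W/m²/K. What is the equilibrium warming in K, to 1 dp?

3.5 K

Net feedback parameter λ = (−3.3) + (-0.401) + (+1.21) + (+0.57) + (+0.258) = -1.663 W/m²/K.
ΔT = −F/λ = −5.74/(-1.663) = 3.5 K.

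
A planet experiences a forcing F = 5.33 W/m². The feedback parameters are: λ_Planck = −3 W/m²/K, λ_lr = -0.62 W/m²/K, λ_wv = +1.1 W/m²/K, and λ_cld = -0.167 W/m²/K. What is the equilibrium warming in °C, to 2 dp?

1.98 °C

Net feedback parameter λ = (−3) + (-0.62) + (+1.1) + (-0.167) = -2.687 W/m²/K.
ΔT = −F/λ = −5.33/(-2.687) = 1.98 °C.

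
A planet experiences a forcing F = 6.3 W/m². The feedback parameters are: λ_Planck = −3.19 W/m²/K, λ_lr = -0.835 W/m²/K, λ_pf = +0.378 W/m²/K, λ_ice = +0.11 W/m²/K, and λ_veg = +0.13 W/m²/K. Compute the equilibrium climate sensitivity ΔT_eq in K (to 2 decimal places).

Net feedback parameter λ = (−3.19) + (-0.835) + (+0.378) + (+0.11) + (+0.13) = -3.407 W/m²/K.
ΔT = −F/λ = −6.3/(-3.407) = 1.85 K.

1.85 K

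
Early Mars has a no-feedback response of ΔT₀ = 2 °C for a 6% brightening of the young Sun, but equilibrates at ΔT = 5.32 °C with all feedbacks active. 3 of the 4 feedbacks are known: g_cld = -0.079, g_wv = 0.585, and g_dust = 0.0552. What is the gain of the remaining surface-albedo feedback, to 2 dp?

Amplification A = ΔT/ΔT₀ = 5.32/2 = 2.66.
Total gain g = 1 − 1/A = 1 − 1/2.66 = 0.6241.
Known gains sum to -0.079 + 0.585 + 0.0552 = 0.5612.
g_alb = 0.6241 − 0.5612 = 0.06.

0.06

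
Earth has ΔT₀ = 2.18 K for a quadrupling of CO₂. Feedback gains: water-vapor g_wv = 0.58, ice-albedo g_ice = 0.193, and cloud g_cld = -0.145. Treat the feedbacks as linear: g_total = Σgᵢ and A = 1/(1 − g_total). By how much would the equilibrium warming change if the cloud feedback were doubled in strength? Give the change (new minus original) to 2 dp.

Original: g = 0.628, ΔT = 2.18/(1−0.628) = 5.8602 K.
With doubled cloud: g' = 0.483, ΔT' = 2.18/(1−0.483) = 4.2166 K.
Change = 4.2166 − 5.8602 = -1.64 K.

-1.64 K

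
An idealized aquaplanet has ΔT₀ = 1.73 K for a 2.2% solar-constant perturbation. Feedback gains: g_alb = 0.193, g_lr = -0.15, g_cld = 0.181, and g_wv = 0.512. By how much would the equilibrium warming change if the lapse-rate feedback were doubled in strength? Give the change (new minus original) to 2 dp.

-2.37 K

Original: g = 0.736, ΔT = 1.73/(1−0.736) = 6.5530 K.
With doubled lapse-rate: g' = 0.586, ΔT' = 1.73/(1−0.586) = 4.1787 K.
Change = 4.1787 − 6.5530 = -2.37 K.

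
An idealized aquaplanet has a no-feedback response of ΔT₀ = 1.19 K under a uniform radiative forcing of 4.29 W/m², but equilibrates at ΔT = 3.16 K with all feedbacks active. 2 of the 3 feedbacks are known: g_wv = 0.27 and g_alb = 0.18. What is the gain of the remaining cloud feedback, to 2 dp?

Amplification A = ΔT/ΔT₀ = 3.16/1.19 = 2.655.
Total gain g = 1 − 1/A = 1 − 1/2.655 = 0.6234.
Known gains sum to 0.27 + 0.18 = 0.45.
g_cld = 0.6234 − 0.45 = 0.17.

0.17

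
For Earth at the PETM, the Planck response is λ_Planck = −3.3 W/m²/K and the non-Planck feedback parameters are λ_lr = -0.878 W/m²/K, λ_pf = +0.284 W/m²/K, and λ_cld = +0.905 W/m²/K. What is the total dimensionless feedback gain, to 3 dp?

Convert to gains: g_lr = -0.878/3.3 = -0.2661; g_pf = 0.284/3.3 = 0.08606; g_cld = 0.905/3.3 = 0.2742.
Total gain g = 0.09416.

0.094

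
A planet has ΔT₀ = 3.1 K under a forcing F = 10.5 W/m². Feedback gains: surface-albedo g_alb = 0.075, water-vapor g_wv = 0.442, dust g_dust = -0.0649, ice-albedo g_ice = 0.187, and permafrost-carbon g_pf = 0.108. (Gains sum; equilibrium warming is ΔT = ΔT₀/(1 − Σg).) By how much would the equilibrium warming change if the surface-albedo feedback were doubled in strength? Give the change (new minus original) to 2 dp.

Original: g = 0.7471, ΔT = 3.1/(1−0.7471) = 12.2578 K.
With doubled surface-albedo: g' = 0.8221, ΔT' = 3.1/(1−0.8221) = 17.4255 K.
Change = 17.4255 − 12.2578 = 5.17 K.

5.17 K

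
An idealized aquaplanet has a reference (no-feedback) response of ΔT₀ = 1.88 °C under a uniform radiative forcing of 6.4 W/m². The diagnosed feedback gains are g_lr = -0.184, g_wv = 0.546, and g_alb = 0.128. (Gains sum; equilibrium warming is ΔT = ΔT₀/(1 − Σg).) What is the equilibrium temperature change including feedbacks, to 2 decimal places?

Total gain g = -0.184 + 0.546 + 0.128 = 0.49.
Amplification A = 1/(1 − 0.49) = 1.961.
ΔT = 1.88 × 1.961 = 3.69 °C.

3.69 °C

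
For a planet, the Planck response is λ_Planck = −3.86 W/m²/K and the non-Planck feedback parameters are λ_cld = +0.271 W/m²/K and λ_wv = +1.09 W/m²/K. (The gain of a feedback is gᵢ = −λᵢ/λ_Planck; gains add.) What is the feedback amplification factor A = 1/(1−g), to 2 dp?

1.54

Convert to gains: g_cld = 0.271/3.86 = 0.07021; g_wv = 1.09/3.86 = 0.2824.
Total gain g = 0.35261.
A = 1/(1 − 0.35261) = 1.54.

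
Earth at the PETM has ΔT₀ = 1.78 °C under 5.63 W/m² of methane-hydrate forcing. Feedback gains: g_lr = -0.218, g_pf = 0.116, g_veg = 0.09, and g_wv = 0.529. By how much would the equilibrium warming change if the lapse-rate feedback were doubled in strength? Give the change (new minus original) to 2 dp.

-1.15 °C

Original: g = 0.517, ΔT = 1.78/(1−0.517) = 3.6853 °C.
With doubled lapse-rate: g' = 0.299, ΔT' = 1.78/(1−0.299) = 2.5392 °C.
Change = 2.5392 − 3.6853 = -1.15 °C.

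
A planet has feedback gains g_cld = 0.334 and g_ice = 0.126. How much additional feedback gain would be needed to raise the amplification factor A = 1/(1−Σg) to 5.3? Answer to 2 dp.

0.35

Current total gain = 0.46.
Target gain for A = 5.3: g* = 1 − 1/5.3 = 0.8113.
Additional gain needed = 0.8113 − 0.46 = 0.35.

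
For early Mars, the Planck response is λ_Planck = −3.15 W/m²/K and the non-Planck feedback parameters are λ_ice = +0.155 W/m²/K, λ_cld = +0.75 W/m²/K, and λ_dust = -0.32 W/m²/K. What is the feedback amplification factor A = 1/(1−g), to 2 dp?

1.23

Convert to gains: g_ice = 0.155/3.15 = 0.04921; g_cld = 0.75/3.15 = 0.2381; g_dust = -0.32/3.15 = -0.1016.
Total gain g = 0.18571.
A = 1/(1 − 0.18571) = 1.23.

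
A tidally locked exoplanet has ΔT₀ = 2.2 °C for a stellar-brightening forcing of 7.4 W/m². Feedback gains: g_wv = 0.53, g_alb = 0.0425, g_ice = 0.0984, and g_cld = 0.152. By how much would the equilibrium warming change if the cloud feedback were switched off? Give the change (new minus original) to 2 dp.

-5.74 °C

Original: g = 0.8229, ΔT = 2.2/(1−0.8229) = 12.4224 °C.
Without cloud: g' = 0.6709, ΔT' = 2.2/(1−0.6709) = 6.6849 °C.
Change = 6.6849 − 12.4224 = -5.74 °C.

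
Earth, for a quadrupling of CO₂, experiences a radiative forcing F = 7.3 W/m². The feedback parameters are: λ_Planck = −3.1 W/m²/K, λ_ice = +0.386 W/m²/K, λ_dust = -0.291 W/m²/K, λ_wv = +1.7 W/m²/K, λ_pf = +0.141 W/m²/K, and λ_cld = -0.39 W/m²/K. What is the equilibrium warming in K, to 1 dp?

Net feedback parameter λ = (−3.1) + (+0.386) + (-0.291) + (+1.7) + (+0.141) + (-0.39) = -1.554 W/m²/K.
ΔT = −F/λ = −7.3/(-1.554) = 4.7 K.

4.7 K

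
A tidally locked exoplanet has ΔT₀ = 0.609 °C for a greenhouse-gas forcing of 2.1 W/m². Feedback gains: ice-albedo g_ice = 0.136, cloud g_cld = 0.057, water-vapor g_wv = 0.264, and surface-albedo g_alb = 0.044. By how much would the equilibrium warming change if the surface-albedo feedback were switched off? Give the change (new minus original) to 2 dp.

Original: g = 0.501, ΔT = 0.609/(1−0.501) = 1.2204 °C.
Without surface-albedo: g' = 0.457, ΔT' = 0.609/(1−0.457) = 1.1215 °C.
Change = 1.1215 − 1.2204 = -0.10 °C.

-0.10 °C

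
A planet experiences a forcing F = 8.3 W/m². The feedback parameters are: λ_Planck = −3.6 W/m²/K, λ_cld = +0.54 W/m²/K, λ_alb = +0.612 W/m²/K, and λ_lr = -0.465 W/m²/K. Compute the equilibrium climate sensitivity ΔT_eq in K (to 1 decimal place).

Net feedback parameter λ = (−3.6) + (+0.54) + (+0.612) + (-0.465) = -2.913 W/m²/K.
ΔT = −F/λ = −8.3/(-2.913) = 2.8 K.

2.8 K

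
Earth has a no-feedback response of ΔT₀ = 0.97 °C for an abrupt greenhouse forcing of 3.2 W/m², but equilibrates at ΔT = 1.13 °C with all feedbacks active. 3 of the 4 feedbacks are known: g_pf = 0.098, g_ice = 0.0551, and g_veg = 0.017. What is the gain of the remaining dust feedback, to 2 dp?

-0.03

Amplification A = ΔT/ΔT₀ = 1.13/0.97 = 1.165.
Total gain g = 1 − 1/A = 1 − 1/1.165 = 0.1416.
Known gains sum to 0.098 + 0.0551 + 0.017 = 0.1701.
g_dust = 0.1416 − 0.1701 = -0.03.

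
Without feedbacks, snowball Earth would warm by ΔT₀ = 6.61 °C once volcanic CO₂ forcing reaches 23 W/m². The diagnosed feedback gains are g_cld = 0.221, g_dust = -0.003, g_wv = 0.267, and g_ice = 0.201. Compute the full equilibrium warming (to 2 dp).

Total gain g = 0.221 − 0.003 + 0.267 + 0.201 = 0.686.
Amplification A = 1/(1 − 0.686) = 3.185.
ΔT = 6.61 × 3.185 = 21.05 °C.

21.05 °C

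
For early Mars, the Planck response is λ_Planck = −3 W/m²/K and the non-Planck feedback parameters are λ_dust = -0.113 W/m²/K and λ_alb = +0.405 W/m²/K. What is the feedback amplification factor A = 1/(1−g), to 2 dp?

Convert to gains: g_dust = -0.113/3 = -0.03767; g_alb = 0.405/3 = 0.135.
Total gain g = 0.09733.
A = 1/(1 − 0.09733) = 1.11.

1.11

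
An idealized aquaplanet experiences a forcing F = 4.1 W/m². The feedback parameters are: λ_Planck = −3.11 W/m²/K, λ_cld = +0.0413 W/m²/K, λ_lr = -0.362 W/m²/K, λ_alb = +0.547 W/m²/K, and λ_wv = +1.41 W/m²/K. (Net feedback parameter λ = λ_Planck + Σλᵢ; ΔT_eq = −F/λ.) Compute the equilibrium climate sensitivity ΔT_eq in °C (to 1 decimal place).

2.8 °C

Net feedback parameter λ = (−3.11) + (+0.0413) + (-0.362) + (+0.547) + (+1.41) = -1.4737 W/m²/K.
ΔT = −F/λ = −4.1/(-1.4737) = 2.8 °C.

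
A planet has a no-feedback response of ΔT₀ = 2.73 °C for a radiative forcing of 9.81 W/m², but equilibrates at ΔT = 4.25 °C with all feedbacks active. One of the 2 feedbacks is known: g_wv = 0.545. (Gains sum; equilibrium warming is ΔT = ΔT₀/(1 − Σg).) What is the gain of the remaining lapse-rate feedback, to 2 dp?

Amplification A = ΔT/ΔT₀ = 4.25/2.73 = 1.557.
Total gain g = 1 − 1/A = 1 − 1/1.557 = 0.3577.
The known gain is 0.545.
g_lr = 0.3577 − 0.545 = -0.19.

-0.19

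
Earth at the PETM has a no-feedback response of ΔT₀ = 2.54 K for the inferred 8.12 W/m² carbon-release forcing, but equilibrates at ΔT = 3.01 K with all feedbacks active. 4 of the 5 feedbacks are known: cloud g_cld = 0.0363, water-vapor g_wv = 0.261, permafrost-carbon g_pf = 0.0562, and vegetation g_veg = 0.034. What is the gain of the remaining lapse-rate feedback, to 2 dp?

-0.23

Amplification A = ΔT/ΔT₀ = 3.01/2.54 = 1.185.
Total gain g = 1 − 1/A = 1 − 1/1.185 = 0.1561.
Known gains sum to 0.0363 + 0.261 + 0.0562 + 0.034 = 0.3875.
g_lr = 0.1561 − 0.3875 = -0.23.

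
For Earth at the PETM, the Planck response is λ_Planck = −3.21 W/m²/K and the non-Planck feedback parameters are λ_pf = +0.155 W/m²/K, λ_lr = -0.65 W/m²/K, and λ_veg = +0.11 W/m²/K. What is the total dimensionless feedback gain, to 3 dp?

Convert to gains: g_pf = 0.155/3.21 = 0.04829; g_lr = -0.65/3.21 = -0.2025; g_veg = 0.11/3.21 = 0.03427.
Total gain g = -0.11994.

-0.120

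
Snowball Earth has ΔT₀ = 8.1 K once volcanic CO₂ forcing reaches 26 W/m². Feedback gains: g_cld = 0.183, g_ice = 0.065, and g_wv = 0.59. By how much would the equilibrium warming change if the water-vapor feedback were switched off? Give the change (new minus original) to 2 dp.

-39.23 K

Original: g = 0.838, ΔT = 8.1/(1−0.838) = 50.0000 K.
Without water-vapor: g' = 0.248, ΔT' = 8.1/(1−0.248) = 10.7713 K.
Change = 10.7713 − 50.0000 = -39.23 K.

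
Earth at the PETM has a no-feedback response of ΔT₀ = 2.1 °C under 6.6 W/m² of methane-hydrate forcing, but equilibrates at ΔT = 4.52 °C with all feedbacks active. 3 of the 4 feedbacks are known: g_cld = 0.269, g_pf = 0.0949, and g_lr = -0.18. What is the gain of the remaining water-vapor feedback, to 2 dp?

Amplification A = ΔT/ΔT₀ = 4.52/2.1 = 2.152.
Total gain g = 1 − 1/A = 1 − 1/2.152 = 0.5353.
Known gains sum to 0.269 + 0.0949 − 0.18 = 0.1839.
g_wv = 0.5353 − 0.1839 = 0.35.

0.35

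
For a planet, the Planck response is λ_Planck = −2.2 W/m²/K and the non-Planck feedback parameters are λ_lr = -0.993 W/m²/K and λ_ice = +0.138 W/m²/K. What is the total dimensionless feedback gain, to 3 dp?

-0.389

Convert to gains: g_lr = -0.993/2.2 = -0.4514; g_ice = 0.138/2.2 = 0.06273.
Total gain g = -0.38867.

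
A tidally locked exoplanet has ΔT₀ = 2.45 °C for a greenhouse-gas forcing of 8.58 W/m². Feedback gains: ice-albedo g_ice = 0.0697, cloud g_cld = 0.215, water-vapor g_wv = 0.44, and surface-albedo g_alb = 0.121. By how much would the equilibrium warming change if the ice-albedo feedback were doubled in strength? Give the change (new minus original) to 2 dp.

13.08 °C

Original: g = 0.8457, ΔT = 2.45/(1−0.8457) = 15.8782 °C.
With doubled ice-albedo: g' = 0.9154, ΔT' = 2.45/(1−0.9154) = 28.9598 °C.
Change = 28.9598 − 15.8782 = 13.08 °C.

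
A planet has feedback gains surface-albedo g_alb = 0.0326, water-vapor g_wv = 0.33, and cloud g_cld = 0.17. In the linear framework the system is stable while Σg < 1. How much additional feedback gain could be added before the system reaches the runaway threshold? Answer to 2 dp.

Current total gain = 0.0326 + 0.33 + 0.17 = 0.5326.
Margin to runaway = 1 − 0.5326 = 0.47.

0.47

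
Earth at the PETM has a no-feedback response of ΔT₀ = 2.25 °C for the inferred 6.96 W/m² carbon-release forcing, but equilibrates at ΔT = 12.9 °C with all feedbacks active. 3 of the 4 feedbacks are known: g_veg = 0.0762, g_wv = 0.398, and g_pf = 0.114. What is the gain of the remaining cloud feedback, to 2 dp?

Amplification A = ΔT/ΔT₀ = 12.9/2.25 = 5.733.
Total gain g = 1 − 1/A = 1 − 1/5.733 = 0.8256.
Known gains sum to 0.0762 + 0.398 + 0.114 = 0.5882.
g_cld = 0.8256 − 0.5882 = 0.24.

0.24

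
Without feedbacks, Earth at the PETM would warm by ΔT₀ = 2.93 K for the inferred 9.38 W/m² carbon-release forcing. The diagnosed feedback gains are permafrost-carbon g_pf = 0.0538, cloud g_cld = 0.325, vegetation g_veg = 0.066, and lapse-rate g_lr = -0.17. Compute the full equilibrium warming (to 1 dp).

Total gain g = 0.0538 + 0.325 + 0.066 − 0.17 = 0.2748.
Amplification A = 1/(1 − 0.2748) = 1.379.
ΔT = 2.93 × 1.379 = 4.0 K.

4.0 K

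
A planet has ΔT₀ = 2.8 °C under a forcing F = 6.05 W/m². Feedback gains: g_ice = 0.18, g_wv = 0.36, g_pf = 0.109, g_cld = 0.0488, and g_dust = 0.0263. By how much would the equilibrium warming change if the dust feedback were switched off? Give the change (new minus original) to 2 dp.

-0.88 °C

Original: g = 0.7241, ΔT = 2.8/(1−0.7241) = 10.1486 °C.
Without dust: g' = 0.6978, ΔT' = 2.8/(1−0.6978) = 9.2654 °C.
Change = 9.2654 − 10.1486 = -0.88 °C.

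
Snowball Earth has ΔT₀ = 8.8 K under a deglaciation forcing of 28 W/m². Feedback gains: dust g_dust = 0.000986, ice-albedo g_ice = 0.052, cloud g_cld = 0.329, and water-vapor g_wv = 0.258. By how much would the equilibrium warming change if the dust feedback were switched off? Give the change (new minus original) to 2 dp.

Original: g = 0.639986, ΔT = 8.8/(1−0.639986) = 24.4435 K.
Without dust: g' = 0.639, ΔT' = 8.8/(1−0.639) = 24.3767 K.
Change = 24.3767 − 24.4435 = -0.07 K.

-0.07 K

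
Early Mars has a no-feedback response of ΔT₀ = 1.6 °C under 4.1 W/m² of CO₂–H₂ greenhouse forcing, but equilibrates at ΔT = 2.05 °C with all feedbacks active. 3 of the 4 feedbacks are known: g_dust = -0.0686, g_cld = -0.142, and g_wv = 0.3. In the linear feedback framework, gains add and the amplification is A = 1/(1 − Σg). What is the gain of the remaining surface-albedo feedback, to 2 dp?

0.13

Amplification A = ΔT/ΔT₀ = 2.05/1.6 = 1.281.
Total gain g = 1 − 1/A = 1 − 1/1.281 = 0.2194.
Known gains sum to -0.0686 − 0.142 + 0.3 = 0.0894.
g_alb = 0.2194 − 0.0894 = 0.13.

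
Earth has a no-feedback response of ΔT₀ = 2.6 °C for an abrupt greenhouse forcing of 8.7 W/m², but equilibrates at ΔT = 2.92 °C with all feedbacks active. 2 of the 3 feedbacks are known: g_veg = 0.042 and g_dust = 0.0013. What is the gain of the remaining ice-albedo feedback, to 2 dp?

0.07

Amplification A = ΔT/ΔT₀ = 2.92/2.6 = 1.123.
Total gain g = 1 − 1/A = 1 − 1/1.123 = 0.1095.
Known gains sum to 0.042 + 0.0013 = 0.0433.
g_ice = 0.1095 − 0.0433 = 0.07.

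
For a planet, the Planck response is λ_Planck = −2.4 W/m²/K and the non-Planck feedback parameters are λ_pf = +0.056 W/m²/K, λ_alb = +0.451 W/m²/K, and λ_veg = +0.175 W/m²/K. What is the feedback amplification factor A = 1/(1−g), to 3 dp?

Convert to gains: g_pf = 0.056/2.4 = 0.02333; g_alb = 0.451/2.4 = 0.1879; g_veg = 0.175/2.4 = 0.07292.
Total gain g = 0.28415.
A = 1/(1 − 0.28415) = 1.397.

1.397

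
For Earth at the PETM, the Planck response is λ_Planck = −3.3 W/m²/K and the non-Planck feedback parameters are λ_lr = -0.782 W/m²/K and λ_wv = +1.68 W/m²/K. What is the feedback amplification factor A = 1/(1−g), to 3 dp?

1.374

Convert to gains: g_lr = -0.782/3.3 = -0.237; g_wv = 1.68/3.3 = 0.5091.
Total gain g = 0.2721.
A = 1/(1 − 0.2721) = 1.374.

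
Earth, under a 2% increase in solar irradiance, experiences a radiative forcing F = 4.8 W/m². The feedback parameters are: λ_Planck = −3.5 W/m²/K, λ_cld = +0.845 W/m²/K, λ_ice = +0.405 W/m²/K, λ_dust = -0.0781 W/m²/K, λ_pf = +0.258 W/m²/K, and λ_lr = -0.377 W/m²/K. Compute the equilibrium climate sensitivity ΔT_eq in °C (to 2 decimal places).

Net feedback parameter λ = (−3.5) + (+0.845) + (+0.405) + (-0.0781) + (+0.258) + (-0.377) = -2.4471 W/m²/K.
ΔT = −F/λ = −4.8/(-2.4471) = 1.96 °C.

1.96 °C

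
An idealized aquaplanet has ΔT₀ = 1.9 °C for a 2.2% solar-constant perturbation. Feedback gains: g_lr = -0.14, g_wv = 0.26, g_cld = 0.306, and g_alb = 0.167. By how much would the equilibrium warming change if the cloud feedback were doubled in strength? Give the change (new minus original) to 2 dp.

14.14 °C

Original: g = 0.593, ΔT = 1.9/(1−0.593) = 4.6683 °C.
With doubled cloud: g' = 0.899, ΔT' = 1.9/(1−0.899) = 18.8119 °C.
Change = 18.8119 − 4.6683 = 14.14 °C.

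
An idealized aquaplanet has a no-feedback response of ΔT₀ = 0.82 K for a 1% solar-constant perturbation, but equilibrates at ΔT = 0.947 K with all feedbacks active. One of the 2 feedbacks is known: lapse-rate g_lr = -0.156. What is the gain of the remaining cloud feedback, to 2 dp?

0.29

Amplification A = ΔT/ΔT₀ = 0.947/0.82 = 1.155.
Total gain g = 1 − 1/A = 1 − 1/1.155 = 0.1342.
The known gain is -0.156.
g_cld = 0.1342 + 0.156 = 0.29.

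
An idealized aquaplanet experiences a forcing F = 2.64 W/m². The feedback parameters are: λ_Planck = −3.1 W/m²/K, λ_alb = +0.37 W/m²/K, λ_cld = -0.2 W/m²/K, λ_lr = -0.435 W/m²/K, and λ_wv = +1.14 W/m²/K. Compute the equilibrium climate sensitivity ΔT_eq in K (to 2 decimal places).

1.19 K

Net feedback parameter λ = (−3.1) + (+0.37) + (-0.2) + (-0.435) + (+1.14) = -2.225 W/m²/K.
ΔT = −F/λ = −2.64/(-2.225) = 1.19 K.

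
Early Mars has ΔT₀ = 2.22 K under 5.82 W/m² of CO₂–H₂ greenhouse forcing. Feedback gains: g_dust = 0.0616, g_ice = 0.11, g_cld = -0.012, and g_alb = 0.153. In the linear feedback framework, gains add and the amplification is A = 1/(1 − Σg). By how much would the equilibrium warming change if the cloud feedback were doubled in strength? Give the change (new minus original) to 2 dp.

Original: g = 0.3126, ΔT = 2.22/(1−0.3126) = 3.2296 K.
With doubled cloud: g' = 0.3006, ΔT' = 2.22/(1−0.3006) = 3.1741 K.
Change = 3.1741 − 3.2296 = -0.06 K.

-0.06 K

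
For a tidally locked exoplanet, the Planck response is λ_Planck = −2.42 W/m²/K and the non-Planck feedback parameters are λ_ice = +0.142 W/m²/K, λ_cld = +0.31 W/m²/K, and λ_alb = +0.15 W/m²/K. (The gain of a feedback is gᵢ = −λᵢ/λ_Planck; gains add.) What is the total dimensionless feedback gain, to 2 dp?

Convert to gains: g_ice = 0.142/2.42 = 0.05868; g_cld = 0.31/2.42 = 0.1281; g_alb = 0.15/2.42 = 0.06198.
Total gain g = 0.24876.

0.25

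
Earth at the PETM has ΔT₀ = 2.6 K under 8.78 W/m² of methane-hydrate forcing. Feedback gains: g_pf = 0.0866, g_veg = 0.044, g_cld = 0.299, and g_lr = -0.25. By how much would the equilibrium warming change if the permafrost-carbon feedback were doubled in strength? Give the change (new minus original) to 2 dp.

0.37 K

Original: g = 0.1796, ΔT = 2.6/(1−0.1796) = 3.1692 K.
With doubled permafrost-carbon: g' = 0.2662, ΔT' = 2.6/(1−0.2662) = 3.5432 K.
Change = 3.5432 − 3.1692 = 0.37 K.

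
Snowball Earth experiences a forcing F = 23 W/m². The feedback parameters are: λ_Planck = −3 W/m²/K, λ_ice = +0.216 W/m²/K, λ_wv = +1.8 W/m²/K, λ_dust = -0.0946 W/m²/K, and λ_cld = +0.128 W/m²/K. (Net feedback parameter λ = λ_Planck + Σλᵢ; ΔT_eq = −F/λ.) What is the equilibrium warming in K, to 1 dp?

Net feedback parameter λ = (−3) + (+0.216) + (+1.8) + (-0.0946) + (+0.128) = -0.9506 W/m²/K.
ΔT = −F/λ = −23/(-0.9506) = 24.2 K.

24.2 K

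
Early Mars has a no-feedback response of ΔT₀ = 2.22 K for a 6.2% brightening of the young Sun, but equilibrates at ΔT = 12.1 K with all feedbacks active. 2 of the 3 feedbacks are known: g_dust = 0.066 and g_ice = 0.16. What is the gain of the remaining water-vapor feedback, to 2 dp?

0.59

Amplification A = ΔT/ΔT₀ = 12.1/2.22 = 5.45.
Total gain g = 1 − 1/A = 1 − 1/5.45 = 0.8165.
Known gains sum to 0.066 + 0.16 = 0.226.
g_wv = 0.8165 − 0.226 = 0.59.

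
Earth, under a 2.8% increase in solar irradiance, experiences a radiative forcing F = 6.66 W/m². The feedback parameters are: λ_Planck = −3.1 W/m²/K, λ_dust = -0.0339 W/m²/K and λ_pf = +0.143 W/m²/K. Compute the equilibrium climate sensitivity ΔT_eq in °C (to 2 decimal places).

2.23 °C

Net feedback parameter λ = (−3.1) + (-0.0339) + (+0.143) = -2.9909 W/m²/K.
ΔT = −F/λ = −6.66/(-2.9909) = 2.23 °C.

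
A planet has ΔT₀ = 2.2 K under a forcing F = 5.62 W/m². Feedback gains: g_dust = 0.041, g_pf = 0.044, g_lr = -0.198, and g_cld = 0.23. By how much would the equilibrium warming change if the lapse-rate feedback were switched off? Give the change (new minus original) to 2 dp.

Original: g = 0.117, ΔT = 2.2/(1−0.117) = 2.4915 K.
Without lapse-rate: g' = 0.315, ΔT' = 2.2/(1−0.315) = 3.2117 K.
Change = 3.2117 − 2.4915 = 0.72 K.

0.72 K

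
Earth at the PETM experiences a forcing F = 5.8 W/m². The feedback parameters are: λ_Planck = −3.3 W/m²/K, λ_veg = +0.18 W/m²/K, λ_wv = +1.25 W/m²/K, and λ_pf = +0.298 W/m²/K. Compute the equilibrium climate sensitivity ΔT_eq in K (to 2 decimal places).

Net feedback parameter λ = (−3.3) + (+0.18) + (+1.25) + (+0.298) = -1.572 W/m²/K.
ΔT = −F/λ = −5.8/(-1.572) = 3.69 K.

3.69 K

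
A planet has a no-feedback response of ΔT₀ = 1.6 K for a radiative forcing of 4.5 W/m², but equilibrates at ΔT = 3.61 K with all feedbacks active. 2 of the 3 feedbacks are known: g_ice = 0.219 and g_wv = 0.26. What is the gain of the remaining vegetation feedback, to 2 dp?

Amplification A = ΔT/ΔT₀ = 3.61/1.6 = 2.256.
Total gain g = 1 − 1/A = 1 − 1/2.256 = 0.5567.
Known gains sum to 0.219 + 0.26 = 0.479.
g_veg = 0.5567 − 0.479 = 0.08.

0.08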